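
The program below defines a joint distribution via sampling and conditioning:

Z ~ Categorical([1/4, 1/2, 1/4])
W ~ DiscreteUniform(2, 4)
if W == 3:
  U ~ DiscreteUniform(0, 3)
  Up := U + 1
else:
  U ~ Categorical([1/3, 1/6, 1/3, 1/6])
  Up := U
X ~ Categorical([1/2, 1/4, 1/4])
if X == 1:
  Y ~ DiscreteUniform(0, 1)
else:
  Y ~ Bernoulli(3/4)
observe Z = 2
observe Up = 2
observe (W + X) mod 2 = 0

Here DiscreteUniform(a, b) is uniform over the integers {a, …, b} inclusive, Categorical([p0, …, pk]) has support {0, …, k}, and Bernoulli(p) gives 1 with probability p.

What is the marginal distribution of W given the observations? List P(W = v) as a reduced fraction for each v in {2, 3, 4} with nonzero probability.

P(W=2) = 4/9, P(W=3) = 1/9, P(W=4) = 4/9

Enumerate traces; 10 have nonzero weight after conditioning:
  (Z=2, W=2, U=2, X=0, Y=0) weight 1/288
  (Z=2, W=2, U=2, X=0, Y=1) weight 1/96
  (Z=2, W=2, U=2, X=2, Y=0) weight 1/576
  (Z=2, W=2, U=2, X=2, Y=1) weight 1/192
  (Z=2, W=3, U=1, X=1, Y=0) weight 1/384
  (Z=2, W=3, U=1, X=1, Y=1) weight 1/384
  (Z=2, W=4, U=2, X=0, Y=0) weight 1/288
  (Z=2, W=4, U=2, X=0, Y=1) weight 1/96
  … 2 more
Group by W:
  weight(W=2) = 1/48
  weight(W=3) = 1/192
  weight(W=4) = 1/48
Total weight = 1/48 + 1/192 + 1/48 = 3/64
P(W=2 | obs) = 1/48 / 3/64 = 4/9
P(W=3 | obs) = 1/192 / 3/64 = 1/9
P(W=4 | obs) = 1/48 / 3/64 = 4/9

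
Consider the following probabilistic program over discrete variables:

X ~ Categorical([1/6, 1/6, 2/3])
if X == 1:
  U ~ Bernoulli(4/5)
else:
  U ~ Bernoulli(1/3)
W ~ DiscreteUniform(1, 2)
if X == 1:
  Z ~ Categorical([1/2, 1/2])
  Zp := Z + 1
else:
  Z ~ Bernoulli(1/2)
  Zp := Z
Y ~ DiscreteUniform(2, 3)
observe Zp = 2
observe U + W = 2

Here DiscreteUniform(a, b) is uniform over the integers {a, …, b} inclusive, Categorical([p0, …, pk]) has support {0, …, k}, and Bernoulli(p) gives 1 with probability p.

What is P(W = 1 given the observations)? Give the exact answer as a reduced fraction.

P(W = 1 | obs) = 4/5

Enumerate traces; 4 have nonzero weight after conditioning:
  (X=1, U=0, W=2, Z=1, Y=2) weight 1/240
  (X=1, U=0, W=2, Z=1, Y=3) weight 1/240
  (X=1, U=1, W=1, Z=1, Y=2) weight 1/60
  (X=1, U=1, W=1, Z=1, Y=3) weight 1/60
Group by W:
  weight(W=1) = 1/30
  weight(W=2) = 1/120
Total weight = 1/30 + 1/120 = 1/24
P(W=1 | obs) = 1/30 / 1/24 = 4/5
P(W=2 | obs) = 1/120 / 1/24 = 1/5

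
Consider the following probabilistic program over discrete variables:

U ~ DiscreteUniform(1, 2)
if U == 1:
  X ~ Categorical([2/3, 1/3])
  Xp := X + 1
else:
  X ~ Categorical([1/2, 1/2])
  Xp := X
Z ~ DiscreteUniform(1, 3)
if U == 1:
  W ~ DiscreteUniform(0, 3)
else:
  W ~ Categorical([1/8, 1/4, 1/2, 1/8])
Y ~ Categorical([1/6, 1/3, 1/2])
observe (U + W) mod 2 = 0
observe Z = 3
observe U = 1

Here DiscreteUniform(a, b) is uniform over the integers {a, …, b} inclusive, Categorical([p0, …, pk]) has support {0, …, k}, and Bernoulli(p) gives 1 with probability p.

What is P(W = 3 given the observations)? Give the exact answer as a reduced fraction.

P(W = 3 | obs) = 1/2

Enumerate traces; 12 have nonzero weight after conditioning:
  (U=1, X=0, Z=3, W=1, Y=0) weight 1/216
  (U=1, X=0, Z=3, W=1, Y=1) weight 1/108
  (U=1, X=0, Z=3, W=1, Y=2) weight 1/72
  (U=1, X=0, Z=3, W=3, Y=0) weight 1/216
  (U=1, X=0, Z=3, W=3, Y=1) weight 1/108
  (U=1, X=0, Z=3, W=3, Y=2) weight 1/72
  (U=1, X=1, Z=3, W=1, Y=0) weight 1/432
  (U=1, X=1, Z=3, W=1, Y=1) weight 1/216
  … 4 more
Group by W:
  weight(W=1) = 1/24
  weight(W=3) = 1/24
Total weight = 1/24 + 1/24 = 1/12
P(W=1 | obs) = 1/24 / 1/12 = 1/2
P(W=3 | obs) = 1/24 / 1/12 = 1/2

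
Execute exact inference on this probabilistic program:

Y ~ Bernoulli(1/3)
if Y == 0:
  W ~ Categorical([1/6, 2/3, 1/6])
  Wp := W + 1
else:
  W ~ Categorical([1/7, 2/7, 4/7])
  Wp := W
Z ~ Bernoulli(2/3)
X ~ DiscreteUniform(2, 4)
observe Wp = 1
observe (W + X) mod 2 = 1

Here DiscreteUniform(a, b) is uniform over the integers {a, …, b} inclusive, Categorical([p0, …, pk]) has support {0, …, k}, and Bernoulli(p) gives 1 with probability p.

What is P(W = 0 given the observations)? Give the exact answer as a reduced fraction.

Enumerate traces; 6 have nonzero weight after conditioning:
  (Y=0, W=0, Z=0, X=3) weight 1/81
  (Y=0, W=0, Z=1, X=3) weight 2/81
  (Y=1, W=1, Z=0, X=2) weight 2/189
  (Y=1, W=1, Z=0, X=4) weight 2/189
  (Y=1, W=1, Z=1, X=2) weight 4/189
  (Y=1, W=1, Z=1, X=4) weight 4/189
Group by W:
  weight(W=0) = 1/27
  weight(W=1) = 4/63
Total weight = 1/27 + 4/63 = 19/189
P(W=0 | obs) = 1/27 / 19/189 = 7/19
P(W=1 | obs) = 4/63 / 19/189 = 12/19

P(W = 0 | obs) = 7/19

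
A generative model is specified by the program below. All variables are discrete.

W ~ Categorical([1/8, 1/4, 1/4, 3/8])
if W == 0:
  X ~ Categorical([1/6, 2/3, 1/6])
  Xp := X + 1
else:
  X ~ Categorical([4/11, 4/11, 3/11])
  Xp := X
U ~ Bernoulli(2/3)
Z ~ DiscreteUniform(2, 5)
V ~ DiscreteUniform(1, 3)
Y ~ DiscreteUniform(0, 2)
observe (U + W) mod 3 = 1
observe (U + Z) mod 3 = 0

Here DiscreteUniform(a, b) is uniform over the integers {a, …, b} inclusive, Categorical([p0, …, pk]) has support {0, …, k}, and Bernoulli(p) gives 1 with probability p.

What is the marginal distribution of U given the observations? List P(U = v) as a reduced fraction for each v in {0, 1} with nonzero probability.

P(U=0) = 1/9, P(U=1) = 8/9

Enumerate traces; 135 have nonzero weight after conditioning:
  (W=0, X=0, U=1, Z=2, V=1, Y=0) weight 1/2592
  (W=0, X=0, U=1, Z=2, V=1, Y=1) weight 1/2592
  (W=0, X=0, U=1, Z=2, V=1, Y=2) weight 1/2592
  (W=0, X=0, U=1, Z=2, V=2, Y=0) weight 1/2592
  (W=0, X=0, U=1, Z=2, V=2, Y=1) weight 1/2592
  (W=0, X=0, U=1, Z=2, V=2, Y=2) weight 1/2592
  (W=0, X=0, U=1, Z=2, V=3, Y=0) weight 1/2592
  (W=0, X=0, U=1, Z=2, V=3, Y=1) weight 1/2592
  (W=1, X=0, U=0, Z=3, V=1, Y=0) weight 1/1188
  … 126 more
Group by U:
  weight(U=0) = 1/48
  weight(U=1) = 1/6
Total weight = 1/48 + 1/6 = 3/16
P(U=0 | obs) = 1/48 / 3/16 = 1/9
P(U=1 | obs) = 1/6 / 3/16 = 8/9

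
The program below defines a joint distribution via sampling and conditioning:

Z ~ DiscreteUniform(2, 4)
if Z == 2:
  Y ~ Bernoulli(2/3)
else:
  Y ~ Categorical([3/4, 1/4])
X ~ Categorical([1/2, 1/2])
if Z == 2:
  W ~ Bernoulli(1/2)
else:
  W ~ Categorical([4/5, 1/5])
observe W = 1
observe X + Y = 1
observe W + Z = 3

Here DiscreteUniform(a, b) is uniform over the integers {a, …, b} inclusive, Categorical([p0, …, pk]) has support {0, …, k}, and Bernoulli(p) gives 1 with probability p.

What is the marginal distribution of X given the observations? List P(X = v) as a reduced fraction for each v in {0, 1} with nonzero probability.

P(X=0) = 2/3, P(X=1) = 1/3

Enumerate traces; 2 have nonzero weight after conditioning:
  (Z=2, Y=0, X=1, W=1) weight 1/36
  (Z=2, Y=1, X=0, W=1) weight 1/18
Group by X:
  weight(X=0) = 1/18
  weight(X=1) = 1/36
Total weight = 1/18 + 1/36 = 1/12
P(X=0 | obs) = 1/18 / 1/12 = 2/3
P(X=1 | obs) = 1/36 / 1/12 = 1/3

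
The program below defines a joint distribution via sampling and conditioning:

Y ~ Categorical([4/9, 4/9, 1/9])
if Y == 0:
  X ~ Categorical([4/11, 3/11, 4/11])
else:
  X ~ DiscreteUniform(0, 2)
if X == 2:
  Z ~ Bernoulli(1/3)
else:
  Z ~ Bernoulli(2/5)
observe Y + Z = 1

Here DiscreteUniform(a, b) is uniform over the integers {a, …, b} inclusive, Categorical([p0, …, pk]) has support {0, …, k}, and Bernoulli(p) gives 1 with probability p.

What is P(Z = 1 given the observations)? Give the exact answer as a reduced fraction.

Enumerate traces; 6 have nonzero weight after conditioning:
  (Y=0, X=0, Z=1) weight 32/495
  (Y=0, X=1, Z=1) weight 8/165
  (Y=0, X=2, Z=1) weight 16/297
  (Y=1, X=0, Z=0) weight 4/45
  (Y=1, X=1, Z=0) weight 4/45
  (Y=1, X=2, Z=0) weight 8/81
Group by Z:
  weight(Z=0) = 112/405
  weight(Z=1) = 248/1485
Total weight = 112/405 + 248/1485 = 1976/4455
P(Z=0 | obs) = 112/405 / 1976/4455 = 154/247
P(Z=1 | obs) = 248/1485 / 1976/4455 = 93/247

P(Z = 1 | obs) = 93/247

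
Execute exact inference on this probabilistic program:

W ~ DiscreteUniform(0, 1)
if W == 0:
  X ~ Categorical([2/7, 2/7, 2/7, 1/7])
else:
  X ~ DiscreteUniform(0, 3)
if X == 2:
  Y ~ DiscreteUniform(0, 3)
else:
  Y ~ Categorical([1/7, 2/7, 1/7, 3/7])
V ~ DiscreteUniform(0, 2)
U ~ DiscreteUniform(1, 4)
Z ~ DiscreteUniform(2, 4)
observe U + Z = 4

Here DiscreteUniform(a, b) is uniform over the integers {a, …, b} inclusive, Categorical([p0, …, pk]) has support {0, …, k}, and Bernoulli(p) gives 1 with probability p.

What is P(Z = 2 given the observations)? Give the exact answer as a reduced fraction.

P(Z = 2 | obs) = 1/2

Enumerate traces; 192 have nonzero weight after conditioning:
  (W=0, X=0, Y=0, V=0, U=1, Z=3) weight 1/1764
  (W=0, X=0, Y=0, V=0, U=2, Z=2) weight 1/1764
  (W=0, X=0, Y=0, V=1, U=1, Z=3) weight 1/1764
  (W=0, X=0, Y=0, V=1, U=2, Z=2) weight 1/1764
  (W=0, X=0, Y=0, V=2, U=1, Z=3) weight 1/1764
  (W=0, X=0, Y=0, V=2, U=2, Z=2) weight 1/1764
  (W=0, X=0, Y=1, V=0, U=1, Z=3) weight 1/882
  (W=0, X=0, Y=1, V=0, U=2, Z=2) weight 1/882
  … 184 more
Group by Z:
  weight(Z=2) = 1/12
  weight(Z=3) = 1/12
Total weight = 1/12 + 1/12 = 1/6
P(Z=2 | obs) = 1/12 / 1/6 = 1/2
P(Z=3 | obs) = 1/12 / 1/6 = 1/2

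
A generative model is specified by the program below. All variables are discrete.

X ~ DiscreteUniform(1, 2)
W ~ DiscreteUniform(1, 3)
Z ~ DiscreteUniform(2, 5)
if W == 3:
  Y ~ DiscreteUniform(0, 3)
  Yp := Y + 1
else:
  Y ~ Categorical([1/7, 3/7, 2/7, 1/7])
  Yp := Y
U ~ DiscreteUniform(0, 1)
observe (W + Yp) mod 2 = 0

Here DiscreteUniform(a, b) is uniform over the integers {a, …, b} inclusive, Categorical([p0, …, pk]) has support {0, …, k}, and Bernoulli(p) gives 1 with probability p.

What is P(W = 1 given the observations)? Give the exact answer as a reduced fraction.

P(W = 1 | obs) = 8/21

Enumerate traces; 96 have nonzero weight after conditioning:
  (X=1, W=1, Z=2, Y=1, U=0) weight 1/112
  (X=1, W=1, Z=2, Y=1, U=1) weight 1/112
  (X=1, W=1, Z=2, Y=3, U=0) weight 1/336
  (X=1, W=1, Z=2, Y=3, U=1) weight 1/336
  (X=1, W=1, Z=3, Y=1, U=0) weight 1/112
  (X=1, W=1, Z=3, Y=1, U=1) weight 1/112
  (X=1, W=1, Z=3, Y=3, U=0) weight 1/336
  (X=1, W=1, Z=3, Y=3, U=1) weight 1/336
  (X=1, W=2, Z=2, Y=0, U=0) weight 1/336
  (X=1, W=3, Z=2, Y=0, U=0) weight 1/192
  … 86 more
Group by W:
  weight(W=1) = 4/21
  weight(W=2) = 1/7
  weight(W=3) = 1/6
Total weight = 4/21 + 1/7 + 1/6 = 1/2
P(W=1 | obs) = 4/21 / 1/2 = 8/21
P(W=2 | obs) = 1/7 / 1/2 = 2/7
P(W=3 | obs) = 1/6 / 1/2 = 1/3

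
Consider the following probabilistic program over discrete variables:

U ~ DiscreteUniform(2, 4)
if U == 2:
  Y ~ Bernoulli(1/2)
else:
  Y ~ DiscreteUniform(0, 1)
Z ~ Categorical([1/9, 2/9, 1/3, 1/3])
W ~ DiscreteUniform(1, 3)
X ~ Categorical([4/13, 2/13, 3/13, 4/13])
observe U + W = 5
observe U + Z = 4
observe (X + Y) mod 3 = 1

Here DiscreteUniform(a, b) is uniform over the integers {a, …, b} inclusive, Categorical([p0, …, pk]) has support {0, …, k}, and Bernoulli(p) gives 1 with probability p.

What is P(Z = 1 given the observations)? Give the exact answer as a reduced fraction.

Enumerate traces; 9 have nonzero weight after conditioning:
  (U=2, Y=0, Z=2, W=3, X=1) weight 1/351
  (U=2, Y=1, Z=2, W=3, X=0) weight 2/351
  (U=2, Y=1, Z=2, W=3, X=3) weight 2/351
  (U=3, Y=0, Z=1, W=2, X=1) weight 2/1053
  (U=3, Y=1, Z=1, W=2, X=0) weight 4/1053
  (U=3, Y=1, Z=1, W=2, X=3) weight 4/1053
  (U=4, Y=0, Z=0, W=1, X=1) weight 1/1053
  (U=4, Y=1, Z=0, W=1, X=0) weight 2/1053
  … 1 more
Group by Z:
  weight(Z=0) = 5/1053
  weight(Z=1) = 10/1053
  weight(Z=2) = 5/351
Total weight = 5/1053 + 10/1053 + 5/351 = 10/351
P(Z=0 | obs) = 5/1053 / 10/351 = 1/6
P(Z=1 | obs) = 10/1053 / 10/351 = 1/3
P(Z=2 | obs) = 5/351 / 10/351 = 1/2

P(Z = 1 | obs) = 1/3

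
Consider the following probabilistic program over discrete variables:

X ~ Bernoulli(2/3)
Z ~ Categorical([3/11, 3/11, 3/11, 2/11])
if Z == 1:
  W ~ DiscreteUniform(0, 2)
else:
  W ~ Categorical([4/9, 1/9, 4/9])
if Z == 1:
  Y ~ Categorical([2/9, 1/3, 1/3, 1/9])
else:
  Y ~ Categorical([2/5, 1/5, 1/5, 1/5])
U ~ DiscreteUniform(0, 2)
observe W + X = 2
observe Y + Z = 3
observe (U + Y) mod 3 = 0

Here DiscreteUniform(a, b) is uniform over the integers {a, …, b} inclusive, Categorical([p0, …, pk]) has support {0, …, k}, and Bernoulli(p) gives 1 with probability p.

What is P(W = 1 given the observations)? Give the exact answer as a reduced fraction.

Enumerate traces; 8 have nonzero weight after conditioning:
  (X=0, Z=0, W=2, Y=3, U=0) weight 4/1485
  (X=0, Z=1, W=2, Y=2, U=1) weight 1/297
  (X=0, Z=2, W=2, Y=1, U=2) weight 4/1485
  (X=0, Z=3, W=2, Y=0, U=0) weight 16/4455
  (X=1, Z=0, W=1, Y=3, U=0) weight 2/1485
  (X=1, Z=1, W=1, Y=2, U=1) weight 2/297
  (X=1, Z=2, W=1, Y=1, U=2) weight 2/1485
  (X=1, Z=3, W=1, Y=0, U=0) weight 8/4455
Group by W:
  weight(W=1) = 10/891
  weight(W=2) = 1/81
Total weight = 10/891 + 1/81 = 7/297
P(W=1 | obs) = 10/891 / 7/297 = 10/21
P(W=2 | obs) = 1/81 / 7/297 = 11/21

P(W = 1 | obs) = 10/21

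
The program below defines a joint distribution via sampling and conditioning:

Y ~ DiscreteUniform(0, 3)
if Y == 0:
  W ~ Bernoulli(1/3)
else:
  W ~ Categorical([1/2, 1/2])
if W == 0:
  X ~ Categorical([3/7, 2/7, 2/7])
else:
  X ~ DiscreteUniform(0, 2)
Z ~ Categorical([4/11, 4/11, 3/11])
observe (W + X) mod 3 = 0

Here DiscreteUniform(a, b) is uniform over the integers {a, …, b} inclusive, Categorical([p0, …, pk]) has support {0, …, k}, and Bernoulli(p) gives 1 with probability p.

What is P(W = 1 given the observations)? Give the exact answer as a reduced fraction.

P(W = 1 | obs) = 77/194

Enumerate traces; 24 have nonzero weight after conditioning:
  (Y=0, W=0, X=0, Z=0) weight 2/77
  (Y=0, W=0, X=0, Z=1) weight 2/77
  (Y=0, W=0, X=0, Z=2) weight 3/154
  (Y=0, W=1, X=2, Z=0) weight 1/99
  (Y=0, W=1, X=2, Z=1) weight 1/99
  (Y=0, W=1, X=2, Z=2) weight 1/132
  (Y=1, W=0, X=0, Z=0) weight 3/154
  (Y=1, W=0, X=0, Z=1) weight 3/154
  … 16 more
Group by W:
  weight(W=0) = 13/56
  weight(W=1) = 11/72
Total weight = 13/56 + 11/72 = 97/252
P(W=0 | obs) = 13/56 / 97/252 = 117/194
P(W=1 | obs) = 11/72 / 97/252 = 77/194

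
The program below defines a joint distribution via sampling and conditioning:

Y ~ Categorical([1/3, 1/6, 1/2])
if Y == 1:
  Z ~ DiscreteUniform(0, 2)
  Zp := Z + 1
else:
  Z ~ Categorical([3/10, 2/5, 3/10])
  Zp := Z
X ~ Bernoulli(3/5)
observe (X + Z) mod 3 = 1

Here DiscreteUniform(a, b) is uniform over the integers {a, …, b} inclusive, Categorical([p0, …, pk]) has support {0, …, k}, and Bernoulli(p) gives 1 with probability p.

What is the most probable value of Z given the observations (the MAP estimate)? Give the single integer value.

Enumerate traces; 6 have nonzero weight after conditioning:
  (Y=0, Z=0, X=1) weight 3/50
  (Y=0, Z=1, X=0) weight 4/75
  (Y=1, Z=0, X=1) weight 1/30
  (Y=1, Z=1, X=0) weight 1/45
  (Y=2, Z=0, X=1) weight 9/100
  (Y=2, Z=1, X=0) weight 2/25
Group by Z:
  weight(Z=0) = 11/60
  weight(Z=1) = 7/45
Total weight = 11/60 + 7/45 = 61/180
P(Z=0 | obs) = 11/60 / 61/180 = 33/61
P(Z=1 | obs) = 7/45 / 61/180 = 28/61
argmax = 0

argmax_v P(Z = v | obs) = 0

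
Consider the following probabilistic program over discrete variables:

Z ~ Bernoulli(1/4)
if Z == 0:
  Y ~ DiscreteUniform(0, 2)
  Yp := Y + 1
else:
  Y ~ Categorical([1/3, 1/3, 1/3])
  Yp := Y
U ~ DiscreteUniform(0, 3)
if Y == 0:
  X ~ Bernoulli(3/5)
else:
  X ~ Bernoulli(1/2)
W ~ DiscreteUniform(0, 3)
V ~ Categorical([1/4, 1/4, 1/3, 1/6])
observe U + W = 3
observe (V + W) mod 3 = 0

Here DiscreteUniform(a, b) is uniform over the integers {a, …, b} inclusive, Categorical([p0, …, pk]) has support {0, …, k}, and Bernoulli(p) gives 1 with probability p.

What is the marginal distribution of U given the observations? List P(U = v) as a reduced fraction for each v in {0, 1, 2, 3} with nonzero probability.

Enumerate traces; 72 have nonzero weight after conditioning:
  (Z=0, Y=0, U=0, X=0, W=3, V=0) weight 1/640
  (Z=0, Y=0, U=0, X=0, W=3, V=3) weight 1/960
  (Z=0, Y=0, U=0, X=1, W=3, V=0) weight 3/1280
  (Z=0, Y=0, U=0, X=1, W=3, V=3) weight 1/640
  (Z=0, Y=0, U=1, X=0, W=2, V=1) weight 1/640
  (Z=0, Y=0, U=1, X=1, W=2, V=1) weight 3/1280
  (Z=0, Y=0, U=2, X=0, W=1, V=2) weight 1/480
  (Z=0, Y=0, U=2, X=1, W=1, V=2) weight 1/320
  (Z=0, Y=0, U=3, X=0, W=0, V=0) weight 1/640
  … 63 more
Group by U:
  weight(U=0) = 5/192
  weight(U=1) = 1/64
  weight(U=2) = 1/48
  weight(U=3) = 5/192
Total weight = 5/192 + 1/64 + 1/48 + 5/192 = 17/192
P(U=0 | obs) = 5/192 / 17/192 = 5/17
P(U=1 | obs) = 1/64 / 17/192 = 3/17
P(U=2 | obs) = 1/48 / 17/192 = 4/17
P(U=3 | obs) = 5/192 / 17/192 = 5/17

P(U=0) = 5/17, P(U=1) = 3/17, P(U=2) = 4/17, P(U=3) = 5/17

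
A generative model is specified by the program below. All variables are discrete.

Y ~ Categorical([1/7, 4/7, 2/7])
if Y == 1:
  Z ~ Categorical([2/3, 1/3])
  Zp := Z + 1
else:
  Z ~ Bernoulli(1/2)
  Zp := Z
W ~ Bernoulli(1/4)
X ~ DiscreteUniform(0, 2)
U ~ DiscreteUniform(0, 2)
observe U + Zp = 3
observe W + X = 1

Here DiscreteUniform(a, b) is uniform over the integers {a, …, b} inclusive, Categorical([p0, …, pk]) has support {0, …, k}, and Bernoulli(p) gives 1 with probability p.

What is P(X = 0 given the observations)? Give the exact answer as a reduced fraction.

P(X = 0 | obs) = 1/4

Enumerate traces; 8 have nonzero weight after conditioning:
  (Y=0, Z=1, W=0, X=1, U=2) weight 1/168
  (Y=0, Z=1, W=1, X=0, U=2) weight 1/504
  (Y=1, Z=0, W=0, X=1, U=2) weight 2/63
  (Y=1, Z=0, W=1, X=0, U=2) weight 2/189
  (Y=1, Z=1, W=0, X=1, U=1) weight 1/63
  (Y=1, Z=1, W=1, X=0, U=1) weight 1/189
  (Y=2, Z=1, W=0, X=1, U=2) weight 1/84
  (Y=2, Z=1, W=1, X=0, U=2) weight 1/252
Group by X:
  weight(X=0) = 11/504
  weight(X=1) = 11/168
Total weight = 11/504 + 11/168 = 11/126
P(X=0 | obs) = 11/504 / 11/126 = 1/4
P(X=1 | obs) = 11/168 / 11/126 = 3/4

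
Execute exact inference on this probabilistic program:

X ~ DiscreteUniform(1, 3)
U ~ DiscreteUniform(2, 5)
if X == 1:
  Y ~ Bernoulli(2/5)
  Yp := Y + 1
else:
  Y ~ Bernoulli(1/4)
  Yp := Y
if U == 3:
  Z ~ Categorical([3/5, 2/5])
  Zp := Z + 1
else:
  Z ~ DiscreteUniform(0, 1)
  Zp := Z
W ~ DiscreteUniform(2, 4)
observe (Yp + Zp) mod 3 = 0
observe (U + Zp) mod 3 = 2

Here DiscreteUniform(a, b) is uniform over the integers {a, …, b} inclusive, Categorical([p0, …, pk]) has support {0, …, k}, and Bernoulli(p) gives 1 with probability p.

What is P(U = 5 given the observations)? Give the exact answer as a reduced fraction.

Enumerate traces; 24 have nonzero weight after conditioning:
  (X=1, U=3, Y=0, Z=1, W=2) weight 1/150
  (X=1, U=3, Y=0, Z=1, W=3) weight 1/150
  (X=1, U=3, Y=0, Z=1, W=4) weight 1/150
  (X=1, U=4, Y=1, Z=1, W=2) weight 1/180
  (X=1, U=4, Y=1, Z=1, W=3) weight 1/180
  (X=1, U=4, Y=1, Z=1, W=4) weight 1/180
  (X=2, U=2, Y=0, Z=0, W=2) weight 1/96
  (X=2, U=2, Y=0, Z=0, W=3) weight 1/96
  (X=2, U=5, Y=0, Z=0, W=2) weight 1/96
  … 15 more
Group by U:
  weight(U=2) = 1/16
  weight(U=3) = 11/300
  weight(U=4) = 1/60
  weight(U=5) = 1/16
Total weight = 1/16 + 11/300 + 1/60 + 1/16 = 107/600
P(U=2 | obs) = 1/16 / 107/600 = 75/214
P(U=3 | obs) = 11/300 / 107/600 = 22/107
P(U=4 | obs) = 1/60 / 107/600 = 10/107
P(U=5 | obs) = 1/16 / 107/600 = 75/214

P(U = 5 | obs) = 75/214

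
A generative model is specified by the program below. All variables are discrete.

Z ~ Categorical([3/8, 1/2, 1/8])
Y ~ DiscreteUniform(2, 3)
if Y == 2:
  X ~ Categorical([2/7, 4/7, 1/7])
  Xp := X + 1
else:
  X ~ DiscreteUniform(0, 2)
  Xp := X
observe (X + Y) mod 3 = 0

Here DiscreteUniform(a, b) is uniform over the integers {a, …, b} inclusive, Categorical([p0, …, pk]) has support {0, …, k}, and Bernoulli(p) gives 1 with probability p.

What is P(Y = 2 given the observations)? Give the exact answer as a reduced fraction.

P(Y = 2 | obs) = 12/19

Enumerate traces; 6 have nonzero weight after conditioning:
  (Z=0, Y=2, X=1) weight 3/28
  (Z=0, Y=3, X=0) weight 1/16
  (Z=1, Y=2, X=1) weight 1/7
  (Z=1, Y=3, X=0) weight 1/12
  (Z=2, Y=2, X=1) weight 1/28
  (Z=2, Y=3, X=0) weight 1/48
Group by Y:
  weight(Y=2) = 2/7
  weight(Y=3) = 1/6
Total weight = 2/7 + 1/6 = 19/42
P(Y=2 | obs) = 2/7 / 19/42 = 12/19
P(Y=3 | obs) = 1/6 / 19/42 = 7/19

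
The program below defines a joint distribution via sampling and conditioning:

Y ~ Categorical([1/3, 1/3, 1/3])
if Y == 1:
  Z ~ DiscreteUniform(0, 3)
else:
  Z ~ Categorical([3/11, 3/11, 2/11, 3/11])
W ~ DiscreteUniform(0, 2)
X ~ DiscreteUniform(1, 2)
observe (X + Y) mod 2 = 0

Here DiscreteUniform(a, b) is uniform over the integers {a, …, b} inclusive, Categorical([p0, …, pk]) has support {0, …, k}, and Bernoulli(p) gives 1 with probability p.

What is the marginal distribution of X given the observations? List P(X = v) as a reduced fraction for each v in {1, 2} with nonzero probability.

Enumerate traces; 36 have nonzero weight after conditioning:
  (Y=0, Z=0, W=0, X=2) weight 1/66
  (Y=0, Z=0, W=1, X=2) weight 1/66
  (Y=0, Z=0, W=2, X=2) weight 1/66
  (Y=0, Z=1, W=0, X=2) weight 1/66
  (Y=0, Z=1, W=1, X=2) weight 1/66
  (Y=0, Z=1, W=2, X=2) weight 1/66
  (Y=0, Z=2, W=0, X=2) weight 1/99
  (Y=0, Z=2, W=1, X=2) weight 1/99
  (Y=1, Z=0, W=0, X=1) weight 1/72
  … 27 more
Group by X:
  weight(X=1) = 1/6
  weight(X=2) = 1/3
Total weight = 1/6 + 1/3 = 1/2
P(X=1 | obs) = 1/6 / 1/2 = 1/3
P(X=2 | obs) = 1/3 / 1/2 = 2/3

P(X=1) = 1/3, P(X=2) = 2/3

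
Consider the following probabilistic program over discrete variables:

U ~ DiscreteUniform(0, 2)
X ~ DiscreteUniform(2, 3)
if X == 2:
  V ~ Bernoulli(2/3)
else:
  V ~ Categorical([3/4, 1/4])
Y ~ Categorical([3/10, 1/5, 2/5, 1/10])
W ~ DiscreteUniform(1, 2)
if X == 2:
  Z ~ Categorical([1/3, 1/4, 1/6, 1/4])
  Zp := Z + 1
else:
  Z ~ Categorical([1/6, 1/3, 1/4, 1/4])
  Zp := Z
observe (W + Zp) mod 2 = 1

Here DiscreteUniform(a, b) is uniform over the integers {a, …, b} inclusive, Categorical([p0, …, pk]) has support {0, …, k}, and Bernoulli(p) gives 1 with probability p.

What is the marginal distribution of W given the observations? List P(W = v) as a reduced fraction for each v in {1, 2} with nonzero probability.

P(W=1) = 11/24, P(W=2) = 13/24

Enumerate traces; 192 have nonzero weight after conditioning:
  (U=0, X=2, V=0, Y=0, W=1, Z=1) weight 1/480
  (U=0, X=2, V=0, Y=0, W=1, Z=3) weight 1/480
  (U=0, X=2, V=0, Y=0, W=2, Z=0) weight 1/360
  (U=0, X=2, V=0, Y=0, W=2, Z=2) weight 1/720
  (U=0, X=2, V=0, Y=1, W=1, Z=1) weight 1/720
  (U=0, X=2, V=0, Y=1, W=1, Z=3) weight 1/720
  (U=0, X=2, V=0, Y=1, W=2, Z=0) weight 1/540
  (U=0, X=2, V=0, Y=1, W=2, Z=2) weight 1/1080
  … 184 more
Group by W:
  weight(W=1) = 11/48
  weight(W=2) = 13/48
Total weight = 11/48 + 13/48 = 1/2
P(W=1 | obs) = 11/48 / 1/2 = 11/24
P(W=2 | obs) = 13/48 / 1/2 = 13/24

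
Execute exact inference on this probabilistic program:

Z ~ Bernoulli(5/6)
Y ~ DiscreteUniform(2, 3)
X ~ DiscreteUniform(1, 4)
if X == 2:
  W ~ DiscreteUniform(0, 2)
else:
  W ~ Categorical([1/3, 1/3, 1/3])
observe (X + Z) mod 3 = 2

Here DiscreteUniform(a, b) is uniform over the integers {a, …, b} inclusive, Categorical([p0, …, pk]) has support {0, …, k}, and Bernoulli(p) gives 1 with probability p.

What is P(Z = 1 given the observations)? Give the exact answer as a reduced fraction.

P(Z = 1 | obs) = 10/11

Enumerate traces; 18 have nonzero weight after conditioning:
  (Z=0, Y=2, X=2, W=0) weight 1/144
  (Z=0, Y=2, X=2, W=1) weight 1/144
  (Z=0, Y=2, X=2, W=2) weight 1/144
  (Z=0, Y=3, X=2, W=0) weight 1/144
  (Z=0, Y=3, X=2, W=1) weight 1/144
  (Z=0, Y=3, X=2, W=2) weight 1/144
  (Z=1, Y=2, X=1, W=0) weight 5/144
  (Z=1, Y=2, X=1, W=1) weight 5/144
  … 10 more
Group by Z:
  weight(Z=0) = 1/24
  weight(Z=1) = 5/12
Total weight = 1/24 + 5/12 = 11/24
P(Z=0 | obs) = 1/24 / 11/24 = 1/11
P(Z=1 | obs) = 5/12 / 11/24 = 10/11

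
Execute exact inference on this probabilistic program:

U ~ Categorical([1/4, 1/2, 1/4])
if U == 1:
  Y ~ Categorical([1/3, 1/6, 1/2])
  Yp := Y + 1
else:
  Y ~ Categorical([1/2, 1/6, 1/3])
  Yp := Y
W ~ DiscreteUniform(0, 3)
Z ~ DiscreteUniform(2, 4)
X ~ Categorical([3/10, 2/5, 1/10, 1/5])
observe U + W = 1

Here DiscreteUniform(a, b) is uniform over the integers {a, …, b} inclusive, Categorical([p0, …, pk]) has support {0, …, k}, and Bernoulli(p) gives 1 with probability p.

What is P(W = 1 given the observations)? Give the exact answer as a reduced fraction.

Enumerate traces; 72 have nonzero weight after conditioning:
  (U=0, Y=0, W=1, Z=2, X=0) weight 1/320
  (U=0, Y=0, W=1, Z=2, X=1) weight 1/240
  (U=0, Y=0, W=1, Z=2, X=2) weight 1/960
  (U=0, Y=0, W=1, Z=2, X=3) weight 1/480
  (U=0, Y=0, W=1, Z=3, X=0) weight 1/320
  (U=0, Y=0, W=1, Z=3, X=1) weight 1/240
  (U=0, Y=0, W=1, Z=3, X=2) weight 1/960
  (U=0, Y=0, W=1, Z=3, X=3) weight 1/480
  (U=1, Y=0, W=0, Z=2, X=0) weight 1/240
  … 63 more
Group by W:
  weight(W=0) = 1/8
  weight(W=1) = 1/16
Total weight = 1/8 + 1/16 = 3/16
P(W=0 | obs) = 1/8 / 3/16 = 2/3
P(W=1 | obs) = 1/16 / 3/16 = 1/3

P(W = 1 | obs) = 1/3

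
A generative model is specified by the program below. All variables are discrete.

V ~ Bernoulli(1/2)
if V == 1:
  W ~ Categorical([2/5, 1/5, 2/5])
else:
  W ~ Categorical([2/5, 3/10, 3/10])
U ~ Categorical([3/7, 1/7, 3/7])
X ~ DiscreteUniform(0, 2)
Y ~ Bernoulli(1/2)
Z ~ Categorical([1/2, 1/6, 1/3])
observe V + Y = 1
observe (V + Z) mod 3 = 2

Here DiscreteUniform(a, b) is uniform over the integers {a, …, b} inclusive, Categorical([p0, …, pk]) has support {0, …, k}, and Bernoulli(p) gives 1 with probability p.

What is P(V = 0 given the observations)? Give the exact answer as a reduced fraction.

P(V = 0 | obs) = 2/3

Enumerate traces; 54 have nonzero weight after conditioning:
  (V=0, W=0, U=0, X=0, Y=1, Z=2) weight 1/210
  (V=0, W=0, U=0, X=1, Y=1, Z=2) weight 1/210
  (V=0, W=0, U=0, X=2, Y=1, Z=2) weight 1/210
  (V=0, W=0, U=1, X=0, Y=1, Z=2) weight 1/630
  (V=0, W=0, U=1, X=1, Y=1, Z=2) weight 1/630
  (V=0, W=0, U=1, X=2, Y=1, Z=2) weight 1/630
  (V=0, W=0, U=2, X=0, Y=1, Z=2) weight 1/210
  (V=0, W=0, U=2, X=1, Y=1, Z=2) weight 1/210
  (V=1, W=0, U=0, X=0, Y=0, Z=1) weight 1/420
  … 45 more
Group by V:
  weight(V=0) = 1/12
  weight(V=1) = 1/24
Total weight = 1/12 + 1/24 = 1/8
P(V=0 | obs) = 1/12 / 1/8 = 2/3
P(V=1 | obs) = 1/24 / 1/8 = 1/3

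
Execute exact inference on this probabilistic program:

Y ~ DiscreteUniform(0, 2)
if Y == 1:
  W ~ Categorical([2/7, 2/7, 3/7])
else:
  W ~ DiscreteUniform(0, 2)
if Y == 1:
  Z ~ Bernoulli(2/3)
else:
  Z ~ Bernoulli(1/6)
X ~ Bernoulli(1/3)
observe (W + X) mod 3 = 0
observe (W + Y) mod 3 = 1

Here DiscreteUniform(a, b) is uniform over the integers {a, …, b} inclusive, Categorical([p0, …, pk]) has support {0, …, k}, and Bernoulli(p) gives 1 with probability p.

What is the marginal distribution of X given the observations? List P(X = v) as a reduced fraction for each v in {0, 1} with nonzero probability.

Enumerate traces; 4 have nonzero weight after conditioning:
  (Y=1, W=0, Z=0, X=0) weight 4/189
  (Y=1, W=0, Z=1, X=0) weight 8/189
  (Y=2, W=2, Z=0, X=1) weight 5/162
  (Y=2, W=2, Z=1, X=1) weight 1/162
Group by X:
  weight(X=0) = 4/63
  weight(X=1) = 1/27
Total weight = 4/63 + 1/27 = 19/189
P(X=0 | obs) = 4/63 / 19/189 = 12/19
P(X=1 | obs) = 1/27 / 19/189 = 7/19

P(X=0) = 12/19, P(X=1) = 7/19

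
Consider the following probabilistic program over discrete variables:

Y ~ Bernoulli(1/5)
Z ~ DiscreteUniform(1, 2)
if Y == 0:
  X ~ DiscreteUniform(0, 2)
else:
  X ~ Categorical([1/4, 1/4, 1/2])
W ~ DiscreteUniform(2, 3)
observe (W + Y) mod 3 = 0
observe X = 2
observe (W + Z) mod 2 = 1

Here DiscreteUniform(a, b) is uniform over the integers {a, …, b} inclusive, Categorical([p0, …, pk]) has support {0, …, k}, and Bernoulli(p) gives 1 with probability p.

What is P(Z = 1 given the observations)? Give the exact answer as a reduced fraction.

Enumerate traces; 2 have nonzero weight after conditioning:
  (Y=0, Z=2, X=2, W=3) weight 1/15
  (Y=1, Z=1, X=2, W=2) weight 1/40
Group by Z:
  weight(Z=1) = 1/40
  weight(Z=2) = 1/15
Total weight = 1/40 + 1/15 = 11/120
P(Z=1 | obs) = 1/40 / 11/120 = 3/11
P(Z=2 | obs) = 1/15 / 11/120 = 8/11

P(Z = 1 | obs) = 3/11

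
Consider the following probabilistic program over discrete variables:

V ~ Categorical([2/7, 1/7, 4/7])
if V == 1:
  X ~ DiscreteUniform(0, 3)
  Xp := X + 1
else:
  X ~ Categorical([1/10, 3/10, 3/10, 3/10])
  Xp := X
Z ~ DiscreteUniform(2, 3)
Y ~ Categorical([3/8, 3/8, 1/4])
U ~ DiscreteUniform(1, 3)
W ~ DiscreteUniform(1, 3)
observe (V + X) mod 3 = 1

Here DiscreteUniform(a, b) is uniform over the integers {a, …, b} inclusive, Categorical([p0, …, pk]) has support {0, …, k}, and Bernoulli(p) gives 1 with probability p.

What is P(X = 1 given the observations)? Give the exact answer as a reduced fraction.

P(X = 1 | obs) = 6/23

Enumerate traces; 216 have nonzero weight after conditioning:
  (V=0, X=1, Z=2, Y=0, U=1, W=1) weight 1/560
  (V=0, X=1, Z=2, Y=0, U=1, W=2) weight 1/560
  (V=0, X=1, Z=2, Y=0, U=1, W=3) weight 1/560
  (V=0, X=1, Z=2, Y=0, U=2, W=1) weight 1/560
  (V=0, X=1, Z=2, Y=0, U=2, W=2) weight 1/560
  (V=0, X=1, Z=2, Y=0, U=2, W=3) weight 1/560
  (V=0, X=1, Z=2, Y=0, U=3, W=1) weight 1/560
  (V=0, X=1, Z=2, Y=0, U=3, W=2) weight 1/560
  (V=1, X=0, Z=2, Y=0, U=1, W=1) weight 1/1344
  (V=1, X=3, Z=2, Y=0, U=1, W=1) weight 1/1344
  … 206 more
Group by X:
  weight(X=0) = 1/28
  weight(X=1) = 3/35
  weight(X=2) = 6/35
  weight(X=3) = 1/28
Total weight = 1/28 + 3/35 + 6/35 + 1/28 = 23/70
P(X=0 | obs) = 1/28 / 23/70 = 5/46
P(X=1 | obs) = 3/35 / 23/70 = 6/23
P(X=2 | obs) = 6/35 / 23/70 = 12/23
P(X=3 | obs) = 1/28 / 23/70 = 5/46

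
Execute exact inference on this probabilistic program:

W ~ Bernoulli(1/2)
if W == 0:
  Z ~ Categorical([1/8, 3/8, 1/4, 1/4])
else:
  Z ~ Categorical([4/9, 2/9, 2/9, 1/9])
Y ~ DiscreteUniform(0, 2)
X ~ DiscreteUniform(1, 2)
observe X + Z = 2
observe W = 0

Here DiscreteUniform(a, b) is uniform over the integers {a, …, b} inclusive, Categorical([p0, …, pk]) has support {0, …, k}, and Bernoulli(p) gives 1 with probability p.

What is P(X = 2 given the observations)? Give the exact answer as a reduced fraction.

Enumerate traces; 6 have nonzero weight after conditioning:
  (W=0, Z=0, Y=0, X=2) weight 1/96
  (W=0, Z=0, Y=1, X=2) weight 1/96
  (W=0, Z=0, Y=2, X=2) weight 1/96
  (W=0, Z=1, Y=0, X=1) weight 1/32
  (W=0, Z=1, Y=1, X=1) weight 1/32
  (W=0, Z=1, Y=2, X=1) weight 1/32
Group by X:
  weight(X=1) = 3/32
  weight(X=2) = 1/32
Total weight = 3/32 + 1/32 = 1/8
P(X=1 | obs) = 3/32 / 1/8 = 3/4
P(X=2 | obs) = 1/32 / 1/8 = 1/4

P(X = 2 | obs) = 1/4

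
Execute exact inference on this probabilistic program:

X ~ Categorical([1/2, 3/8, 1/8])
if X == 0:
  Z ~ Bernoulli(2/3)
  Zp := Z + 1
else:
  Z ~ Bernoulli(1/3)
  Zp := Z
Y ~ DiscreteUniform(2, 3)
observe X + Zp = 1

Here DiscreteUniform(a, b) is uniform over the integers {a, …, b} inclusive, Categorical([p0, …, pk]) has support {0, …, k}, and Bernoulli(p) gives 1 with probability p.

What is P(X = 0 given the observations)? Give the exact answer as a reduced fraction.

P(X = 0 | obs) = 2/5

Enumerate traces; 4 have nonzero weight after conditioning:
  (X=0, Z=0, Y=2) weight 1/12
  (X=0, Z=0, Y=3) weight 1/12
  (X=1, Z=0, Y=2) weight 1/8
  (X=1, Z=0, Y=3) weight 1/8
Group by X:
  weight(X=0) = 1/6
  weight(X=1) = 1/4
Total weight = 1/6 + 1/4 = 5/12
P(X=0 | obs) = 1/6 / 5/12 = 2/5
P(X=1 | obs) = 1/4 / 5/12 = 3/5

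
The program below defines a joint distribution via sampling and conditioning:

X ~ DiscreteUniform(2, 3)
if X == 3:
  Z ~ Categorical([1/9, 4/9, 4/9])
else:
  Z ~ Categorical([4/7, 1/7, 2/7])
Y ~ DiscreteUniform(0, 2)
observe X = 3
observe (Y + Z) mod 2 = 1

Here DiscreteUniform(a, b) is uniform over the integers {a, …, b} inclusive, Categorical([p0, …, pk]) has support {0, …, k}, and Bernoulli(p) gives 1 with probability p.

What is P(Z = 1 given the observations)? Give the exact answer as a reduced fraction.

P(Z = 1 | obs) = 8/13

Enumerate traces; 4 have nonzero weight after conditioning:
  (X=3, Z=0, Y=1) weight 1/54
  (X=3, Z=1, Y=0) weight 2/27
  (X=3, Z=1, Y=2) weight 2/27
  (X=3, Z=2, Y=1) weight 2/27
Group by Z:
  weight(Z=0) = 1/54
  weight(Z=1) = 4/27
  weight(Z=2) = 2/27
Total weight = 1/54 + 4/27 + 2/27 = 13/54
P(Z=0 | obs) = 1/54 / 13/54 = 1/13
P(Z=1 | obs) = 4/27 / 13/54 = 8/13
P(Z=2 | obs) = 2/27 / 13/54 = 4/13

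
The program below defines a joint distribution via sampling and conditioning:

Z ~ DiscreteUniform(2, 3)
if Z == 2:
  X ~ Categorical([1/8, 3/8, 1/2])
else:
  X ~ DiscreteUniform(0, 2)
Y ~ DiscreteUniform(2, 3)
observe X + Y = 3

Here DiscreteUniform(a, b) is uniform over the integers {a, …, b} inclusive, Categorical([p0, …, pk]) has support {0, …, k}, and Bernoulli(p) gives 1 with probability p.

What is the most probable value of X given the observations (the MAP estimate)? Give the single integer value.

Enumerate traces; 4 have nonzero weight after conditioning:
  (Z=2, X=0, Y=3) weight 1/32
  (Z=2, X=1, Y=2) weight 3/32
  (Z=3, X=0, Y=3) weight 1/12
  (Z=3, X=1, Y=2) weight 1/12
Group by X:
  weight(X=0) = 11/96
  weight(X=1) = 17/96
Total weight = 11/96 + 17/96 = 7/24
P(X=0 | obs) = 11/96 / 7/24 = 11/28
P(X=1 | obs) = 17/96 / 7/24 = 17/28
argmax = 1

argmax_v P(X = v | obs) = 1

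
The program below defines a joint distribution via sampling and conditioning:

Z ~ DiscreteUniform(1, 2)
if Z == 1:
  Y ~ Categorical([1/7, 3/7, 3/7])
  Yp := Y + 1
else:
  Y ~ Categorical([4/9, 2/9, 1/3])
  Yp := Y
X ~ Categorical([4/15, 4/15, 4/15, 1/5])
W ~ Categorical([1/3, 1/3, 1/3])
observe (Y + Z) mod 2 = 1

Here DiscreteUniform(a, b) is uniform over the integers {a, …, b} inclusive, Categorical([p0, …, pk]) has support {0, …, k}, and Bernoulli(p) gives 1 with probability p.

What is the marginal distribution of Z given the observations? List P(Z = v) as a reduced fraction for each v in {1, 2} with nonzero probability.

P(Z=1) = 18/25, P(Z=2) = 7/25

Enumerate traces; 36 have nonzero weight after conditioning:
  (Z=1, Y=0, X=0, W=0) weight 2/315
  (Z=1, Y=0, X=0, W=1) weight 2/315
  (Z=1, Y=0, X=0, W=2) weight 2/315
  (Z=1, Y=0, X=1, W=0) weight 2/315
  (Z=1, Y=0, X=1, W=1) weight 2/315
  (Z=1, Y=0, X=1, W=2) weight 2/315
  (Z=1, Y=0, X=2, W=0) weight 2/315
  (Z=1, Y=0, X=2, W=1) weight 2/315
  (Z=2, Y=1, X=0, W=0) weight 4/405
  … 27 more
Group by Z:
  weight(Z=1) = 2/7
  weight(Z=2) = 1/9
Total weight = 2/7 + 1/9 = 25/63
P(Z=1 | obs) = 2/7 / 25/63 = 18/25
P(Z=2 | obs) = 1/9 / 25/63 = 7/25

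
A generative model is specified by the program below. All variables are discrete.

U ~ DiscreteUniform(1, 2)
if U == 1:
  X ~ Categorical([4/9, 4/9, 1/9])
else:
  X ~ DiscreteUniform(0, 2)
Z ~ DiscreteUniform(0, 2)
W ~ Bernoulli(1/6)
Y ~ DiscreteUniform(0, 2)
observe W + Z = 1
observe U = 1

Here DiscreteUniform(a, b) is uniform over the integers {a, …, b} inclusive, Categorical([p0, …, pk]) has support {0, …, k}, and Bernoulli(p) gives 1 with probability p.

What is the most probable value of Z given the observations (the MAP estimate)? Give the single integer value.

Enumerate traces; 18 have nonzero weight after conditioning:
  (U=1, X=0, Z=0, W=1, Y=0) weight 1/243
  (U=1, X=0, Z=0, W=1, Y=1) weight 1/243
  (U=1, X=0, Z=0, W=1, Y=2) weight 1/243
  (U=1, X=0, Z=1, W=0, Y=0) weight 5/243
  (U=1, X=0, Z=1, W=0, Y=1) weight 5/243
  (U=1, X=0, Z=1, W=0, Y=2) weight 5/243
  (U=1, X=1, Z=0, W=1, Y=0) weight 1/243
  (U=1, X=1, Z=0, W=1, Y=1) weight 1/243
  … 10 more
Group by Z:
  weight(Z=0) = 1/36
  weight(Z=1) = 5/36
Total weight = 1/36 + 5/36 = 1/6
P(Z=0 | obs) = 1/36 / 1/6 = 1/6
P(Z=1 | obs) = 5/36 / 1/6 = 5/6
argmax = 1

argmax_v P(Z = v | obs) = 1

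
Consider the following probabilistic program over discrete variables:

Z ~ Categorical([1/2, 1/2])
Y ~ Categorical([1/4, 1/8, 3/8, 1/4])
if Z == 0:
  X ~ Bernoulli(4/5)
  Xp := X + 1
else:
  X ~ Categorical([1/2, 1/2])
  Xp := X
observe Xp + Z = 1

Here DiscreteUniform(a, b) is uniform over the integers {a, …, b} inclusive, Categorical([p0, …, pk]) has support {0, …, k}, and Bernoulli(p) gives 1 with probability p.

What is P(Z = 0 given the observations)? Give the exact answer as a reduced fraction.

Enumerate traces; 8 have nonzero weight after conditioning:
  (Z=0, Y=0, X=0) weight 1/40
  (Z=0, Y=1, X=0) weight 1/80
  (Z=0, Y=2, X=0) weight 3/80
  (Z=0, Y=3, X=0) weight 1/40
  (Z=1, Y=0, X=0) weight 1/16
  (Z=1, Y=1, X=0) weight 1/32
  (Z=1, Y=2, X=0) weight 3/32
  (Z=1, Y=3, X=0) weight 1/16
Group by Z:
  weight(Z=0) = 1/10
  weight(Z=1) = 1/4
Total weight = 1/10 + 1/4 = 7/20
P(Z=0 | obs) = 1/10 / 7/20 = 2/7
P(Z=1 | obs) = 1/4 / 7/20 = 5/7

P(Z = 0 | obs) = 2/7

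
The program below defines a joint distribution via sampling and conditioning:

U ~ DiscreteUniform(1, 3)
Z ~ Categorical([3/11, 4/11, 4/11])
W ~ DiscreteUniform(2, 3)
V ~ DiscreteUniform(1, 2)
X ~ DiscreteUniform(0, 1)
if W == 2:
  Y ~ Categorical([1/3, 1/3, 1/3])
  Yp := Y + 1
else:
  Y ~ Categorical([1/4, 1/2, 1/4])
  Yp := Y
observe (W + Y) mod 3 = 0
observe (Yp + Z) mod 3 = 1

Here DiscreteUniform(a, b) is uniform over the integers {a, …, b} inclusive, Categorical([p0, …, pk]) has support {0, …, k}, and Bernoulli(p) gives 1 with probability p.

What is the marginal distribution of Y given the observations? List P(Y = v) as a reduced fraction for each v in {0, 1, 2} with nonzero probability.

Enumerate traces; 24 have nonzero weight after conditioning:
  (U=1, Z=1, W=3, V=1, X=0, Y=0) weight 1/264
  (U=1, Z=1, W=3, V=1, X=1, Y=0) weight 1/264
  (U=1, Z=1, W=3, V=2, X=0, Y=0) weight 1/264
  (U=1, Z=1, W=3, V=2, X=1, Y=0) weight 1/264
  (U=1, Z=2, W=2, V=1, X=0, Y=1) weight 1/198
  (U=1, Z=2, W=2, V=1, X=1, Y=1) weight 1/198
  (U=1, Z=2, W=2, V=2, X=0, Y=1) weight 1/198
  (U=1, Z=2, W=2, V=2, X=1, Y=1) weight 1/198
  … 16 more
Group by Y:
  weight(Y=0) = 1/22
  weight(Y=1) = 2/33
Total weight = 1/22 + 2/33 = 7/66
P(Y=0 | obs) = 1/22 / 7/66 = 3/7
P(Y=1 | obs) = 2/33 / 7/66 = 4/7

P(Y=0) = 3/7, P(Y=1) = 4/7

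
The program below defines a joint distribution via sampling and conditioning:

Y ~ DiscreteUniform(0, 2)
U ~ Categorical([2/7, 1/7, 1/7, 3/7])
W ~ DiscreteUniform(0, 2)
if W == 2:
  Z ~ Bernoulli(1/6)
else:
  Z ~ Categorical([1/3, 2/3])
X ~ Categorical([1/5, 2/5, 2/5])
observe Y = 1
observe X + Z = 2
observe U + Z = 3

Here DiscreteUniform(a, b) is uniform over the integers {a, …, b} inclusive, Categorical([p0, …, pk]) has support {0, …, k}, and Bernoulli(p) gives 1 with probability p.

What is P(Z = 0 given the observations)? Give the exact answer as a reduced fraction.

Enumerate traces; 6 have nonzero weight after conditioning:
  (Y=1, U=2, W=0, Z=1, X=1) weight 4/945
  (Y=1, U=2, W=1, Z=1, X=1) weight 4/945
  (Y=1, U=2, W=2, Z=1, X=1) weight 1/945
  (Y=1, U=3, W=0, Z=0, X=2) weight 2/315
  (Y=1, U=3, W=1, Z=0, X=2) weight 2/315
  (Y=1, U=3, W=2, Z=0, X=2) weight 1/63
Group by Z:
  weight(Z=0) = 1/35
  weight(Z=1) = 1/105
Total weight = 1/35 + 1/105 = 4/105
P(Z=0 | obs) = 1/35 / 4/105 = 3/4
P(Z=1 | obs) = 1/105 / 4/105 = 1/4

P(Z = 0 | obs) = 3/4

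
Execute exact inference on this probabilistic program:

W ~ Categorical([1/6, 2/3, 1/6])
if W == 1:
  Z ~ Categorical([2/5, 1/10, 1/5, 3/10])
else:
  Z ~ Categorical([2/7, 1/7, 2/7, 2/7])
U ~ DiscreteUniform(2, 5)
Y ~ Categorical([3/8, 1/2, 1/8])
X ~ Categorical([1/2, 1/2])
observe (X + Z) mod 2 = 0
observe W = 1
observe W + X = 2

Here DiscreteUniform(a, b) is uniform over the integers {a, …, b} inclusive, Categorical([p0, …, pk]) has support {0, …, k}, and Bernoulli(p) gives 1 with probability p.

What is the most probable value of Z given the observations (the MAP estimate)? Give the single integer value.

Enumerate traces; 24 have nonzero weight after conditioning:
  (W=1, Z=1, U=2, Y=0, X=1) weight 1/320
  (W=1, Z=1, U=2, Y=1, X=1) weight 1/240
  (W=1, Z=1, U=2, Y=2, X=1) weight 1/960
  (W=1, Z=1, U=3, Y=0, X=1) weight 1/320
  (W=1, Z=1, U=3, Y=1, X=1) weight 1/240
  (W=1, Z=1, U=3, Y=2, X=1) weight 1/960
  (W=1, Z=1, U=4, Y=0, X=1) weight 1/320
  (W=1, Z=1, U=4, Y=1, X=1) weight 1/240
  (W=1, Z=3, U=2, Y=0, X=1) weight 3/320
  … 15 more
Group by Z:
  weight(Z=1) = 1/30
  weight(Z=3) = 1/10
Total weight = 1/30 + 1/10 = 2/15
P(Z=1 | obs) = 1/30 / 2/15 = 1/4
P(Z=3 | obs) = 1/10 / 2/15 = 3/4
argmax = 3

argmax_v P(Z = v | obs) = 3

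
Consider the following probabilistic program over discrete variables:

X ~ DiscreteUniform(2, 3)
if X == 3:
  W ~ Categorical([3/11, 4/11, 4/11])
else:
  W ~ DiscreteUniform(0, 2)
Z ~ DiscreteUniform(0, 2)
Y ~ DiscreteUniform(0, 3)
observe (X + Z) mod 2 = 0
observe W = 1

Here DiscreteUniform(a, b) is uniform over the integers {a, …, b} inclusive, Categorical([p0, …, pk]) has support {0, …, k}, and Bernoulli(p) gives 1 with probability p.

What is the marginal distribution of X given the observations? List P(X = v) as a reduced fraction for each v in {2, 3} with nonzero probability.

Enumerate traces; 12 have nonzero weight after conditioning:
  (X=2, W=1, Z=0, Y=0) weight 1/72
  (X=2, W=1, Z=0, Y=1) weight 1/72
  (X=2, W=1, Z=0, Y=2) weight 1/72
  (X=2, W=1, Z=0, Y=3) weight 1/72
  (X=2, W=1, Z=2, Y=0) weight 1/72
  (X=2, W=1, Z=2, Y=1) weight 1/72
  (X=2, W=1, Z=2, Y=2) weight 1/72
  (X=2, W=1, Z=2, Y=3) weight 1/72
  (X=3, W=1, Z=1, Y=0) weight 1/66
  … 3 more
Group by X:
  weight(X=2) = 1/9
  weight(X=3) = 2/33
Total weight = 1/9 + 2/33 = 17/99
P(X=2 | obs) = 1/9 / 17/99 = 11/17
P(X=3 | obs) = 2/33 / 17/99 = 6/17

P(X=2) = 11/17, P(X=3) = 6/17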